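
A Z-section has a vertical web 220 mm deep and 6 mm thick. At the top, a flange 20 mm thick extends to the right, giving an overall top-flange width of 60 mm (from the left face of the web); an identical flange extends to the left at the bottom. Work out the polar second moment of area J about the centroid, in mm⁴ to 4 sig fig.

Break the section into simple shapes (no overlaps), measuring from the bottom-left corner of the bounding box.
Web: 6 × 220, A = 1 320 mm², y = 110 mm, Ī = 5 324 000 mm⁴.
Top flange (beyond web): 54 × 20, A = 1 080 mm², y = 210 mm, Ī = 36 000 mm⁴.
Bottom flange (beyond web): 54 × 20, A = 1 080 mm², y = 10 mm, Ī = 36 000 mm⁴.
Centroid: ȳ = ΣA·y / ΣA = 110 mm.
Transfer each piece to the centroidal x-axis using Ī + A·d² with d = y − 110:
  web: d = 0 mm → contributes +5 324 000 mm⁴
  top flange (beyond web): d = 100 mm → contributes +10 836 000 mm⁴
  bottom flange (beyond web): d = -100 mm → contributes +10 836 000 mm⁴
Total I = 26 996 000 mm⁴.
For the y-axis: x̄ = 57 mm.
Repeating about the centroidal y-axis gives I_y = 2 472 840 mm⁴.
Polar second moment: J = I_x + I_y = 29 468 840 mm⁴.

J ≈ 2.947 × 10⁷ mm⁴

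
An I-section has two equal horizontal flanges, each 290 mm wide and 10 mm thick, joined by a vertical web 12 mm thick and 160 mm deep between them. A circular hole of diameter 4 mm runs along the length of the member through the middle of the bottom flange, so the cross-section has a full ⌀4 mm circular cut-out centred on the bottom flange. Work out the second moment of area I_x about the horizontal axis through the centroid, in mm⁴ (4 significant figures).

I_x ≈ 4.596 × 10⁷ mm⁴

Split into non-overlapping primitives; take the origin at the lower-left of the bounding box.
Bottom flange: 290 × 10, A = 2 900 mm², y = 5 mm, Ī = 24166.7 mm⁴.
Web: 12 × 160, A = 1 920 mm², y = 90 mm, Ī = 4 096 000 mm⁴.
Top flange: 290 × 10, A = 2 900 mm², y = 175 mm, Ī = 24166.7 mm⁴.
Hole (subtracted): ⌀4, A = 12.5664 mm², y = 5 mm, Ī = 12.5664 mm⁴.
Centroid: ȳ = ΣA·y / ΣA = 90.1386 mm.
Transfer each piece to the horizontal axis through the centroid using Ī + A·d² with d = y − 90.1386:
  bottom flange: d = -85.1386 mm → contributes +21 045 045 mm⁴
  web: d = -0.138586 mm → contributes +4 096 037 mm⁴
  top flange: d = 84.8614 mm → contributes +20 908 400 mm⁴
  hole: d = -85.1386 mm → contributes −91100.9 mm⁴
Total I = 45 958 381 mm⁴.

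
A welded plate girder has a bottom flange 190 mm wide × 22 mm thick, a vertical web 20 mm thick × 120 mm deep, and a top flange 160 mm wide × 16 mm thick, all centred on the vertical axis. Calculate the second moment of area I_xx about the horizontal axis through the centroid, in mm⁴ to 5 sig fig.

I_xx ≈ 3.4365 × 10⁷ mm⁴

Split into non-overlapping primitives; take the origin at the lower-left of the bounding box.
Bottom plate: 190 × 22, A = 4 180 mm², y = 11 mm, Ī = 168593.3 mm⁴.
Web plate: 20 × 120, A = 2 400 mm², y = 82 mm, Ī = 2 880 000 mm⁴.
Top plate: 160 × 16, A = 2 560 mm², y = 150 mm, Ī = 54613.33 mm⁴.
Centroid: ȳ = ΣA·y / ΣA = 68.57549 mm.
Transfer each piece to the horizontal axis through the centroid using Ī + A·d² with d = y − 68.57549:
  bottom plate: d = -57.57549 mm → contributes +14 025 031 mm⁴
  web plate: d = 13.42451 mm → contributes +3 312 522 mm⁴
  top plate: d = 81.42451 mm → contributes +17 027 286 mm⁴
Total I = 34 364 840 mm⁴.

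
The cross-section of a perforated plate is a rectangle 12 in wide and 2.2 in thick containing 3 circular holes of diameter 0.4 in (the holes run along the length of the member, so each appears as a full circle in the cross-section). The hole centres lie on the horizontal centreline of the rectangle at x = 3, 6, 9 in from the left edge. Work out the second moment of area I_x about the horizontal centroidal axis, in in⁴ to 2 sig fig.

Treat the section as a set of non-overlapping primitives; coordinates are from the bounding-box lower-left.
Plate: 12 × 2.2, A = 26.4 in², y = 1.1 in, Ī = 10.65 in⁴.
Hole 1 (subtracted): ⌀0.4, A = 0.1257 in², y = 1.1 in, Ī = 0.001257 in⁴.
Hole 2 (subtracted): ⌀0.4, A = 0.1257 in², y = 1.1 in, Ī = 0.001257 in⁴.
Hole 3 (subtracted): ⌀0.4, A = 0.1257 in², y = 1.1 in, Ī = 0.001257 in⁴.
By symmetry the centroid is at mid-height, ȳ = 1.1 in.
All pieces are centred on the horizontal centroidal axis, so I = ΣĪ (holes subtracted) = 10.64 in⁴.

I_x ≈ 11 in⁴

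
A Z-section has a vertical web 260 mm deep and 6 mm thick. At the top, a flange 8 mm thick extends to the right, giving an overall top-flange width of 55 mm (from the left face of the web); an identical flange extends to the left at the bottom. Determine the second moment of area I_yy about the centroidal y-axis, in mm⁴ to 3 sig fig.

I_yy ≈ 7.54 × 10⁵ mm⁴

Split into non-overlapping primitives; take the origin at the lower-left of the bounding box.
Web: 6 × 260, A = 1 560 mm², x = 52 mm, Ī = 4 680 mm⁴.
Top flange (beyond web): 49 × 8, A = 392 mm², x = 79.5 mm, Ī = 78 433 mm⁴.
Bottom flange (beyond web): 49 × 8, A = 392 mm², x = 24.5 mm, Ī = 78 433 mm⁴.
Centroid: x̄ = ΣA·x / ΣA = 52 mm.
Transfer each piece to the centroidal y-axis using Ī + A·d² with d = x − 52:
  web: d = 0 mm → contributes +4 680 mm⁴
  top flange (beyond web): d = 27.5 mm → contributes +374 883 mm⁴
  bottom flange (beyond web): d = -27.5 mm → contributes +374 883 mm⁴
Total I = 754 445 mm⁴.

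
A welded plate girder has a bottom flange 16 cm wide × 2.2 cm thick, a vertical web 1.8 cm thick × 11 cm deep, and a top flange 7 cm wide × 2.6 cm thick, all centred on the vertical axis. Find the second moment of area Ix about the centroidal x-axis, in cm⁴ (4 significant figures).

Split into non-overlapping primitives; take the origin at the lower-left of the bounding box.
Bottom plate: 16 × 2.2, A = 35.2 cm², y = 1.1 cm, Ī = 14.1973 cm⁴.
Web plate: 1.8 × 11, A = 19.8 cm², y = 7.7 cm, Ī = 199.65 cm⁴.
Top plate: 7 × 2.6, A = 18.2 cm², y = 14.5 cm, Ī = 10.2527 cm⁴.
Centroid: ȳ = ΣA·y / ΣA = 6.21694 cm.
Transfer each piece to the centroidal x-axis using Ī + A·d² with d = y − 6.21694:
  bottom plate: d = -5.11694 cm → contributes +935.842 cm⁴
  web plate: d = 1.48306 cm → contributes +243.199 cm⁴
  top plate: d = 8.28306 cm → contributes +1258.94 cm⁴
Total I = 2437.98 cm⁴.

Ix ≈ 2438 cm⁴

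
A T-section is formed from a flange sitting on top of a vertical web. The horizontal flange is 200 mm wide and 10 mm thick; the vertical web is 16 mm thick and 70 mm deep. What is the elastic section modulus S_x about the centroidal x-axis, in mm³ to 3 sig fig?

Split into non-overlapping primitives; take the origin at the lower-left of the bounding box.
Flange: 200 × 10, A = 2 000 mm², y = 75 mm, Ī = 16 667 mm⁴.
Web: 16 × 70, A = 1 120 mm², y = 35 mm, Ī = 457 333 mm⁴.
Centroid: ȳ = ΣA·y / ΣA = 60.641 mm.
Transfer each piece to the centroidal x-axis using Ī + A·d² with d = y − 60.641:
  flange: d = 14.359 mm → contributes +429 027 mm⁴
  web: d = -25.641 mm → contributes +1 193 691 mm⁴
Total I = 1 622 718 mm⁴.
Extreme fibre distance c = 60.641 mm; S = I/c = 26 759 mm³.

S_x ≈ 2.68 × 10⁴ mm³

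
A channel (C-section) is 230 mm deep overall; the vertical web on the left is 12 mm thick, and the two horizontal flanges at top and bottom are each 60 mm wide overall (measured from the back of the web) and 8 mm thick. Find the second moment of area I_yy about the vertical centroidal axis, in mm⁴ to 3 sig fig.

Split into non-overlapping primitives; take the origin at the lower-left of the bounding box.
Web: 12 × 230, A = 2 760 mm², x = 6 mm, Ī = 33 120 mm⁴.
Top flange (beyond web): 48 × 8, A = 384 mm², x = 36 mm, Ī = 73 728 mm⁴.
Bottom flange (beyond web): 48 × 8, A = 384 mm², x = 36 mm, Ī = 73 728 mm⁴.
Centroid: x̄ = ΣA·x / ΣA = 12.531 mm.
Transfer each piece to the vertical centroidal axis using Ī + A·d² with d = x − 12.531:
  web: d = -6.5306 mm → contributes +150 831 mm⁴
  top flange (beyond web): d = 23.469 mm → contributes +285 240 mm⁴
  bottom flange (beyond web): d = 23.469 mm → contributes +285 240 mm⁴
Total I = 721 311 mm⁴.

I_yy ≈ 7.21 × 10⁵ mm⁴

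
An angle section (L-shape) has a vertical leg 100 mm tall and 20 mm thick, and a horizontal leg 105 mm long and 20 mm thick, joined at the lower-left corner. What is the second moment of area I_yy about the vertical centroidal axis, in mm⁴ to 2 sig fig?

I_yy ≈ 3.6 × 10⁶ mm⁴

Treat the section as a set of non-overlapping primitives; coordinates are from the bounding-box lower-left.
Vertical leg: 20 × 100, A = 2 000 mm², x = 10 mm, Ī = 66 667 mm⁴.
Horizontal leg (remainder): 85 × 20, A = 1 700 mm², x = 62.5 mm, Ī = 1 023 542 mm⁴.
Centroid: x̄ = ΣA·x / ΣA = 34.12 mm.
Transfer each piece to the vertical centroidal axis using Ī + A·d² with d = x − 34.12:
  vertical leg: d = -24.12 mm → contributes +1 230 372 mm⁴
  horizontal leg (remainder): d = 28.38 mm → contributes +2 392 607 mm⁴
Total I = 3 622 979 mm⁴.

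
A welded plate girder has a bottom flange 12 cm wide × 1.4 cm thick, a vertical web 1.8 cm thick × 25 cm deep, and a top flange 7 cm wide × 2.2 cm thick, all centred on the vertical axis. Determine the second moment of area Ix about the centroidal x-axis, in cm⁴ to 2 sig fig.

Treat the section as a set of non-overlapping primitives; coordinates are from the bounding-box lower-left.
Bottom plate: 12 × 1.4, A = 16.8 cm², y = 0.7 cm, Ī = 2.744 cm⁴.
Web plate: 1.8 × 25, A = 45 cm², y = 13.9 cm, Ī = 2 344 cm⁴.
Top plate: 7 × 2.2, A = 15.4 cm², y = 27.5 cm, Ī = 6.211 cm⁴.
Centroid: ȳ = ΣA·y / ΣA = 13.74 cm.
Transfer each piece to the centroidal x-axis using Ī + A·d² with d = y − 13.74:
  bottom plate: d = -13.04 cm → contributes +2 860 cm⁴
  web plate: d = 0.1596 cm → contributes +2 345 cm⁴
  top plate: d = 13.76 cm → contributes +2 922 cm⁴
Total I = 8 126 cm⁴.

Ix ≈ 8100 cm⁴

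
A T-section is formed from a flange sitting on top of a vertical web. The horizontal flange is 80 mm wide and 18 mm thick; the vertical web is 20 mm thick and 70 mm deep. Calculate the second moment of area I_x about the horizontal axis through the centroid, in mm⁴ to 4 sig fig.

Decompose the section into non-overlapping parts with the origin at the bottom-left of its bounding rectangle.
Flange: 80 × 18, A = 1 440 mm², y = 79 mm, Ī = 38 880 mm⁴.
Web: 20 × 70, A = 1 400 mm², y = 35 mm, Ī = 571 667 mm⁴.
Centroid: ȳ = ΣA·y / ΣA = 57.3099 mm.
Transfer each piece to the horizontal axis through the centroid using Ī + A·d² with d = y − 57.3099:
  flange: d = 21.6901 mm → contributes +716 346 mm⁴
  web: d = -22.3099 mm → contributes +1 268 488 mm⁴
Total I = 1 984 834 mm⁴.

I_x ≈ 1.985 × 10⁶ mm⁴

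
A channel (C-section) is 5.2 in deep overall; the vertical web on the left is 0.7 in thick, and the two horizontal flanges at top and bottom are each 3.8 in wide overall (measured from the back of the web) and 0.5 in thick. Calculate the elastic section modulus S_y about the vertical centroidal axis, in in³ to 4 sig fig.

S_y ≈ 3.367 in³

Treat the section as a set of non-overlapping primitives; coordinates are from the bounding-box lower-left.
Web: 0.7 × 5.2, A = 3.64 in², x = 0.35 in, Ī = 0.148633 in⁴.
Top flange (beyond web): 3.1 × 0.5, A = 1.55 in², x = 2.25 in, Ī = 1.24129 in⁴.
Bottom flange (beyond web): 3.1 × 0.5, A = 1.55 in², x = 2.25 in, Ī = 1.24129 in⁴.
Centroid: x̄ = ΣA·x / ΣA = 1.22389 in.
Transfer each piece to the vertical centroidal axis using Ī + A·d² with d = x − 1.22389:
  web: d = -0.873887 in → contributes +2.92842 in⁴
  top flange (beyond web): d = 1.02611 in → contributes +2.8733 in⁴
  bottom flange (beyond web): d = 1.02611 in → contributes +2.8733 in⁴
Total I = 8.67502 in⁴.
Extreme fibre distance c = 2.57611 in; S = I/c = 3.36748 in³.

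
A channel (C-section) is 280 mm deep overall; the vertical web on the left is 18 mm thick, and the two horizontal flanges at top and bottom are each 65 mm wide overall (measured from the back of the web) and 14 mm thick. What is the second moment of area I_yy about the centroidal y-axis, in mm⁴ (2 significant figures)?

I_yy ≈ 1.5 × 10⁶ mm⁴

Split into non-overlapping primitives; take the origin at the lower-left of the bounding box.
Web: 18 × 280, A = 5 040 mm², x = 9 mm, Ī = 136 080 mm⁴.
Top flange (beyond web): 47 × 14, A = 658 mm², x = 41.5 mm, Ī = 121 127 mm⁴.
Bottom flange (beyond web): 47 × 14, A = 658 mm², x = 41.5 mm, Ī = 121 127 mm⁴.
Centroid: x̄ = ΣA·x / ΣA = 15.73 mm.
Transfer each piece to the centroidal y-axis using Ī + A·d² with d = x − 15.73:
  web: d = -6.729 mm → contributes +364 293 mm⁴
  top flange (beyond web): d = 25.77 mm → contributes +558 131 mm⁴
  bottom flange (beyond web): d = 25.77 mm → contributes +558 131 mm⁴
Total I = 1 480 556 mm⁴.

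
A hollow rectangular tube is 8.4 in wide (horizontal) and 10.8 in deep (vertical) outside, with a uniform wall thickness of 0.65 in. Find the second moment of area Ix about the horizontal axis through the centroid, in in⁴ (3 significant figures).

Ix ≈ 375 in⁴

Split into non-overlapping primitives; take the origin at the lower-left of the bounding box.
Outer rectangle: 8.4 × 10.8, A = 90.72 in², y = 5.4 in, Ī = 881.8 in⁴.
Inner void (subtracted): 7.1 × 9.5, A = 67.45 in², y = 5.4 in, Ī = 507.28 in⁴.
By symmetry the centroid is at mid-height, ȳ = 5.4 in.
All pieces are centred on the horizontal axis through the centroid, so I = ΣĪ (holes subtracted) = 374.52 in⁴.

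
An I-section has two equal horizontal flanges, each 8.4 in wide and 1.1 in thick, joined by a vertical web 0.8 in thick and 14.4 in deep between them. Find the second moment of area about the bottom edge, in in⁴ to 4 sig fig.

Split into non-overlapping primitives; take the origin at the lower-left of the bounding box.
Bottom flange: 8.4 × 1.1, A = 9.24 in², y = 0.55 in, Ī = 0.9317 in⁴.
Web: 0.8 × 14.4, A = 11.52 in², y = 8.3 in, Ī = 199.066 in⁴.
Top flange: 8.4 × 1.1, A = 9.24 in², y = 16.05 in, Ī = 0.9317 in⁴.
Transfer each piece to the bottom edge using Ī + A·d² with d = y − 0:
  bottom flange: d = 0.55 in → contributes +3.7268 in⁴
  web: d = 8.3 in → contributes +992.678 in⁴
  top flange: d = 16.05 in → contributes +2381.18 in⁴
Total I = 3377.58 in⁴.

I_base ≈ 3378 in⁴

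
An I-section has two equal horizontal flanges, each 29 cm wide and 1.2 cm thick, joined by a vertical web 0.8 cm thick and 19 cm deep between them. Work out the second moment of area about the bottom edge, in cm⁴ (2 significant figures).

Split into non-overlapping primitives; take the origin at the lower-left of the bounding box.
Bottom flange: 29 × 1.2, A = 34.8 cm², y = 0.6 cm, Ī = 4.176 cm⁴.
Web: 0.8 × 19, A = 15.2 cm², y = 10.7 cm, Ī = 457.3 cm⁴.
Top flange: 29 × 1.2, A = 34.8 cm², y = 20.8 cm, Ī = 4.176 cm⁴.
Transfer each piece to a horizontal axis along the bottom face using Ī + A·d² with d = y − 0:
  bottom flange: d = 0.6 cm → contributes +16.7 cm⁴
  web: d = 10.7 cm → contributes +2 198 cm⁴
  top flange: d = 20.8 cm → contributes +15 060 cm⁴
Total I = 17 274 cm⁴.

I_base ≈ 1.7 × 10⁴ cm⁴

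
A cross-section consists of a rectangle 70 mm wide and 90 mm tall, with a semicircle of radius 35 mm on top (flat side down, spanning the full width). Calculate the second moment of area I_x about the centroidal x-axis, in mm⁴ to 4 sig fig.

I_x ≈ 9.698 × 10⁶ mm⁴

Split into non-overlapping primitives; take the origin at the lower-left of the bounding box.
Rectangular body: 70 × 90, A = 6 300 mm², y = 45 mm, Ī = 4 252 500 mm⁴.
Semicircular cap: semicircle r = 35, A = 1924.23 mm², y = 104.854 mm, Ī = 164 704 mm⁴.
Centroid: ȳ = ΣA·y / ΣA = 59.0042 mm.
Transfer each piece to the centroidal x-axis using Ī + A·d² with d = y − 59.0042:
  rectangular body: d = -14.0042 mm → contributes +5 488 036 mm⁴
  semicircular cap: d = 45.8503 mm → contributes +4 209 905 mm⁴
Total I = 9 697 941 mm⁴.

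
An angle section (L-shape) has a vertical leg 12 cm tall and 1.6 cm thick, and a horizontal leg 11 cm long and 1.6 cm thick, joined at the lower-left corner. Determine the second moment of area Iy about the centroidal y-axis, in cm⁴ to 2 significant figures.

Iy ≈ 370 cm⁴

Treat the section as a set of non-overlapping primitives; coordinates are from the bounding-box lower-left.
Vertical leg: 1.6 × 12, A = 19.2 cm², x = 0.8 cm, Ī = 4.096 cm⁴.
Horizontal leg (remainder): 9.4 × 1.6, A = 15.04 cm², x = 6.3 cm, Ī = 110.7 cm⁴.
Centroid: x̄ = ΣA·x / ΣA = 3.216 cm.
Transfer each piece to the centroidal y-axis using Ī + A·d² with d = x − 3.216:
  vertical leg: d = -2.416 cm → contributes +116.2 cm⁴
  horizontal leg (remainder): d = 3.084 cm → contributes +253.8 cm⁴
Total I = 370 cm⁴.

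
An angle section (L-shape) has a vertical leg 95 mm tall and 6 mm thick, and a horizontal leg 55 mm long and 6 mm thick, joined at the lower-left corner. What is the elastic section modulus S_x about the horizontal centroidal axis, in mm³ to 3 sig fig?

S_x ≈ 1.30 × 10⁴ mm³

Decompose the section into non-overlapping parts with the origin at the bottom-left of its bounding rectangle.
Vertical leg: 6 × 95, A = 570 mm², y = 47.5 mm, Ī = 428 688 mm⁴.
Horizontal leg (remainder): 49 × 6, A = 294 mm², y = 3 mm, Ī = 882 mm⁴.
Centroid: ȳ = ΣA·y / ΣA = 32.358 mm.
Transfer each piece to the horizontal centroidal axis using Ī + A·d² with d = y − 32.358:
  vertical leg: d = 15.142 mm → contributes +559 383 mm⁴
  horizontal leg (remainder): d = -29.358 mm → contributes +254 272 mm⁴
Total I = 813 655 mm⁴.
Extreme fibre distance c = 62.642 mm; S = I/c = 12 989 mm³.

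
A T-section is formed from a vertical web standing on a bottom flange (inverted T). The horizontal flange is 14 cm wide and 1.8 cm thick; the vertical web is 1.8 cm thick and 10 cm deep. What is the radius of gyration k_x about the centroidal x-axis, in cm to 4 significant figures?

Treat the section as a set of non-overlapping primitives; coordinates are from the bounding-box lower-left.
Flange: 14 × 1.8, A = 25.2 cm², y = 0.9 cm, Ī = 6.804 cm⁴.
Web: 1.8 × 10, A = 18 cm², y = 6.8 cm, Ī = 150 cm⁴.
Centroid: ȳ = ΣA·y / ΣA = 3.35833 cm.
Transfer each piece to the centroidal x-axis using Ī + A·d² with d = y − 3.35833:
  flange: d = -2.45833 cm → contributes +159.098 cm⁴
  web: d = 3.44167 cm → contributes +363.211 cm⁴
Total I = 522.309 cm⁴.
Radius of gyration: k = √(I/A) = √(522.309 / 43.2) = 3.47714 cm.

k_x ≈ 3.477 cm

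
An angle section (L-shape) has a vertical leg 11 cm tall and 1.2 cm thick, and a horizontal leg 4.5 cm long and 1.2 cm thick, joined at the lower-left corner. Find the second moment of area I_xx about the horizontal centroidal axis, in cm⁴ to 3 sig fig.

I_xx ≈ 207 cm⁴

Decompose the section into non-overlapping parts with the origin at the bottom-left of its bounding rectangle.
Vertical leg: 1.2 × 11, A = 13.2 cm², y = 5.5 cm, Ī = 133.1 cm⁴.
Horizontal leg (remainder): 3.3 × 1.2, A = 3.96 cm², y = 0.6 cm, Ī = 0.4752 cm⁴.
Centroid: ȳ = ΣA·y / ΣA = 4.3692 cm.
Transfer each piece to the horizontal centroidal axis using Ī + A·d² with d = y − 4.3692:
  vertical leg: d = 1.1308 cm → contributes +149.98 cm⁴
  horizontal leg (remainder): d = -3.7692 cm → contributes +56.735 cm⁴
Total I = 206.71 cm⁴.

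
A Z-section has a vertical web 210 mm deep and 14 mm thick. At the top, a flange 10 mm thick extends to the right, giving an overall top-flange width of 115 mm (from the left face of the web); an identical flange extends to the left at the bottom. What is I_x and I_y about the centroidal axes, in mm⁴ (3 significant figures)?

I_x ≈ 3.10 × 10⁷ mm⁴, I_y ≈ 8.44 × 10⁶ mm⁴

Decompose the section into non-overlapping parts with the origin at the bottom-left of its bounding rectangle.
Web: 14 × 210, A = 2 940 mm², y = 105 mm, Ī = 10 804 500 mm⁴.
Top flange (beyond web): 101 × 10, A = 1 010 mm², y = 205 mm, Ī = 8416.7 mm⁴.
Bottom flange (beyond web): 101 × 10, A = 1 010 mm², y = 5 mm, Ī = 8416.7 mm⁴.
Centroid: ȳ = ΣA·y / ΣA = 105 mm.
Transfer each piece to the centroidal x-axis using Ī + A·d² with d = y − 105:
  web: d = 0 mm → contributes +10 804 500 mm⁴
  top flange (beyond web): d = 100 mm → contributes +10 108 417 mm⁴
  bottom flange (beyond web): d = -100 mm → contributes +10 108 417 mm⁴
Total I = 31 021 333 mm⁴.
For the y-axis: x̄ = 108 mm.
Repeating about the centroidal y-axis gives I_y = 8 443 813 mm⁴.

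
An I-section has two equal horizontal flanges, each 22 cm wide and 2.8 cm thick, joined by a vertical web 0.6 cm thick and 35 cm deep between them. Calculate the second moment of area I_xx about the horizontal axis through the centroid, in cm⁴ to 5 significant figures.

Decompose the section into non-overlapping parts with the origin at the bottom-left of its bounding rectangle.
Bottom flange: 22 × 2.8, A = 61.6 cm², y = 1.4 cm, Ī = 40.24533 cm⁴.
Web: 0.6 × 35, A = 21 cm², y = 20.3 cm, Ī = 2143.75 cm⁴.
Top flange: 22 × 2.8, A = 61.6 cm², y = 39.2 cm, Ī = 40.24533 cm⁴.
By symmetry the centroid is at mid-height, ȳ = 20.3 cm.
Transfer each piece to the horizontal axis through the centroid using Ī + A·d² with d = y − 20.3:
  bottom flange: d = -18.9 cm → contributes +22044.38 cm⁴
  web: d = 0 cm → contributes +2143.75 cm⁴
  top flange: d = 18.9 cm → contributes +22044.38 cm⁴
Total I = 46232.51 cm⁴.

I_xx ≈ 4.6233 × 10⁴ cm⁴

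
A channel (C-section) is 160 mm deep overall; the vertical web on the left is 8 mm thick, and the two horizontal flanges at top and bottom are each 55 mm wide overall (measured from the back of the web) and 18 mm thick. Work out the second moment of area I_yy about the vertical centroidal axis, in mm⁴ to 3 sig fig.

I_yy ≈ 8.69 × 10⁵ mm⁴

Decompose the section into non-overlapping parts with the origin at the bottom-left of its bounding rectangle.
Web: 8 × 160, A = 1 280 mm², x = 4 mm, Ī = 6826.7 mm⁴.
Top flange (beyond web): 47 × 18, A = 846 mm², x = 31.5 mm, Ī = 155 735 mm⁴.
Bottom flange (beyond web): 47 × 18, A = 846 mm², x = 31.5 mm, Ī = 155 735 mm⁴.
Centroid: x̄ = ΣA·x / ΣA = 19.656 mm.
Transfer each piece to the vertical centroidal axis using Ī + A·d² with d = x − 19.656:
  web: d = -15.656 mm → contributes +320 573 mm⁴
  top flange (beyond web): d = 11.844 mm → contributes +274 409 mm⁴
  bottom flange (beyond web): d = 11.844 mm → contributes +274 409 mm⁴
Total I = 869 391 mm⁴.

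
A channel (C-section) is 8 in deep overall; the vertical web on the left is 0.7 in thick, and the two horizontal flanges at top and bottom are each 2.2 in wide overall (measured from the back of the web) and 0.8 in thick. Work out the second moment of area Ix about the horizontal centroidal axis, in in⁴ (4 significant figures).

Ix ≈ 61.10 in⁴

Decompose the section into non-overlapping parts with the origin at the bottom-left of its bounding rectangle.
Web: 0.7 × 8, A = 5.6 in², y = 4 in, Ī = 29.8667 in⁴.
Top flange (beyond web): 1.5 × 0.8, A = 1.2 in², y = 7.6 in, Ī = 0.064 in⁴.
Bottom flange (beyond web): 1.5 × 0.8, A = 1.2 in², y = 0.4 in, Ī = 0.064 in⁴.
By symmetry the centroid is at mid-height, ȳ = 4 in.
Transfer each piece to the horizontal centroidal axis using Ī + A·d² with d = y − 4:
  web: d = 0 in → contributes +29.8667 in⁴
  top flange (beyond web): d = 3.6 in → contributes +15.616 in⁴
  bottom flange (beyond web): d = -3.6 in → contributes +15.616 in⁴
Total I = 61.0987 in⁴.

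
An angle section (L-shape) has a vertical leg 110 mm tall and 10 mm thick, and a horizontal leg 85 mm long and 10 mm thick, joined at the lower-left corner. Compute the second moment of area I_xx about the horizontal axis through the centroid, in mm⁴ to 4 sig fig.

Split into non-overlapping primitives; take the origin at the lower-left of the bounding box.
Vertical leg: 10 × 110, A = 1 100 mm², y = 55 mm, Ī = 1 109 167 mm⁴.
Horizontal leg (remainder): 75 × 10, A = 750 mm², y = 5 mm, Ī = 6 250 mm⁴.
Centroid: ȳ = ΣA·y / ΣA = 34.7297 mm.
Transfer each piece to the horizontal axis through the centroid using Ī + A·d² with d = y − 34.7297:
  vertical leg: d = 20.2703 mm → contributes +1 561 139 mm⁴
  horizontal leg (remainder): d = -29.7297 mm → contributes +669 143 mm⁴
Total I = 2 230 282 mm⁴.

I_xx ≈ 2.230 × 10⁶ mm⁴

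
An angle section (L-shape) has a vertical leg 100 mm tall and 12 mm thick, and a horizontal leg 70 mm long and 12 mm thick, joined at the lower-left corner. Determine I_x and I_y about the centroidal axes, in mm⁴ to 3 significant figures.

Decompose the section into non-overlapping parts with the origin at the bottom-left of its bounding rectangle.
Vertical leg: 12 × 100, A = 1 200 mm², y = 50 mm, Ī = 1 000 000 mm⁴.
Horizontal leg (remainder): 58 × 12, A = 696 mm², y = 6 mm, Ī = 8 352 mm⁴.
Centroid: ȳ = ΣA·y / ΣA = 33.848 mm.
Transfer each piece to the centroidal x-axis using Ī + A·d² with d = y − 33.848:
  vertical leg: d = 16.152 mm → contributes +1 313 061 mm⁴
  horizontal leg (remainder): d = -27.848 mm → contributes +548 112 mm⁴
Total I = 1 861 172 mm⁴.
For the y-axis: x̄ = 18.848 mm.
Repeating about the centroidal y-axis gives I_y = 749 132 mm⁴.

I_x ≈ 1.86 × 10⁶ mm⁴, I_y ≈ 7.49 × 10⁵ mm⁴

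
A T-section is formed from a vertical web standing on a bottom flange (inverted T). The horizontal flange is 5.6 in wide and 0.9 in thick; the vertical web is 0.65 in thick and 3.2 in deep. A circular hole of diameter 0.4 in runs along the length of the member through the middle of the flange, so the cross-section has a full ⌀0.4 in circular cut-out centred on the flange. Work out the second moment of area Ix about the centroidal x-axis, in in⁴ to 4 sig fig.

Ix ≈ 8.256 in⁴

Break the section into simple shapes (no overlaps), measuring from the bottom-left corner of the bounding box.
Flange: 5.6 × 0.9, A = 5.04 in², y = 0.45 in, Ī = 0.3402 in⁴.
Web: 0.65 × 3.2, A = 2.08 in², y = 2.5 in, Ī = 1.77493 in⁴.
Hole (subtracted): ⌀0.4, A = 0.125664 in², y = 0.45 in, Ī = 0.00125664 in⁴.
Centroid: ȳ = ΣA·y / ΣA = 1.05964 in.
Transfer each piece to the centroidal x-axis using Ī + A·d² with d = y − 1.05964:
  flange: d = -0.609636 in → contributes +2.21335 in⁴
  web: d = 1.44036 in → contributes +6.0902 in⁴
  hole: d = -0.609636 in → contributes −0.0479603 in⁴
Total I = 8.25559 in⁴.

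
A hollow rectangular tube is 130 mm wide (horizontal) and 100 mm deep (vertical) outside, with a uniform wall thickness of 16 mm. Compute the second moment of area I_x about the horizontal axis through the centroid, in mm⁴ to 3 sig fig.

Split into non-overlapping primitives; take the origin at the lower-left of the bounding box.
Outer rectangle: 130 × 100, A = 13 000 mm², y = 50 mm, Ī = 10 833 333 mm⁴.
Inner void (subtracted): 98 × 68, A = 6 664 mm², y = 50 mm, Ī = 2 567 861 mm⁴.
By symmetry the centroid is at mid-height, ȳ = 50 mm.
All pieces are centred on the horizontal axis through the centroid, so I = ΣĪ (holes subtracted) = 8 265 472 mm⁴.

I_x ≈ 8.27 × 10⁶ mm⁴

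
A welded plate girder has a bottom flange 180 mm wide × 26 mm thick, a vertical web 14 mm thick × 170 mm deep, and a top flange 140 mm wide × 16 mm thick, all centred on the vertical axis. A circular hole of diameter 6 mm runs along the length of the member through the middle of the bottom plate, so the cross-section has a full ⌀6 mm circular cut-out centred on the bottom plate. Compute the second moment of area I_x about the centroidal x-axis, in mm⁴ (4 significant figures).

I_x ≈ 6.348 × 10⁷ mm⁴

Decompose the section into non-overlapping parts with the origin at the bottom-left of its bounding rectangle.
Bottom plate: 180 × 26, A = 4 680 mm², y = 13 mm, Ī = 263 640 mm⁴.
Web plate: 14 × 170, A = 2 380 mm², y = 111 mm, Ī = 5 731 833 mm⁴.
Top plate: 140 × 16, A = 2 240 mm², y = 204 mm, Ī = 47786.7 mm⁴.
Hole (subtracted): ⌀6, A = 28.2743 mm², y = 13 mm, Ī = 63.6173 mm⁴.
Centroid: ȳ = ΣA·y / ΣA = 84.3006 mm.
Transfer each piece to the centroidal x-axis using Ī + A·d² with d = y − 84.3006:
  bottom plate: d = -71.3006 mm → contributes +24 055 738 mm⁴
  web plate: d = 26.6994 mm → contributes +7 428 430 mm⁴
  top plate: d = 119.699 mm → contributes +32 142 364 mm⁴
  hole: d = -71.3006 mm → contributes −143 804 mm⁴
Total I = 63 482 727 mm⁴.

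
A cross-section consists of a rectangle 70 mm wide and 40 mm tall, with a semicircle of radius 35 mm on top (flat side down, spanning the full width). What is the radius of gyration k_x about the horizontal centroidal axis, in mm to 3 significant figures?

k_x ≈ 20.2 mm

Break the section into simple shapes (no overlaps), measuring from the bottom-left corner of the bounding box.
Rectangular body: 70 × 40, A = 2 800 mm², y = 20 mm, Ī = 373 333 mm⁴.
Semicircular cap: semicircle r = 35, A = 1924.2 mm², y = 54.854 mm, Ī = 164 704 mm⁴.
Centroid: ȳ = ΣA·y / ΣA = 34.197 mm.
Transfer each piece to the horizontal centroidal axis using Ī + A·d² with d = y − 34.197:
  rectangular body: d = -14.197 mm → contributes +937 653 mm⁴
  semicircular cap: d = 20.658 mm → contributes +985 864 mm⁴
Total I = 1 923 517 mm⁴.
Radius of gyration: k = √(I/A) = √(1 923 517 / 4724.2) = 20.178 mm.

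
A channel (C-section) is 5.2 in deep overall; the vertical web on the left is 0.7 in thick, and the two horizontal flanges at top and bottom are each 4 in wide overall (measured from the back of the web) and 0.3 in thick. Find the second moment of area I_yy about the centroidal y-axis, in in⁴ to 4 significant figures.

Treat the section as a set of non-overlapping primitives; coordinates are from the bounding-box lower-left.
Web: 0.7 × 5.2, A = 3.64 in², x = 0.35 in, Ī = 0.148633 in⁴.
Top flange (beyond web): 3.3 × 0.3, A = 0.99 in², x = 2.35 in, Ī = 0.898425 in⁴.
Bottom flange (beyond web): 3.3 × 0.3, A = 0.99 in², x = 2.35 in, Ī = 0.898425 in⁴.
Centroid: x̄ = ΣA·x / ΣA = 1.05463 in.
Transfer each piece to the centroidal y-axis using Ī + A·d² with d = x − 1.05463:
  web: d = -0.704626 in → contributes +1.95589 in⁴
  top flange (beyond web): d = 1.29537 in → contributes +2.55964 in⁴
  bottom flange (beyond web): d = 1.29537 in → contributes +2.55964 in⁴
Total I = 7.07516 in⁴.

I_yy ≈ 7.075 in⁴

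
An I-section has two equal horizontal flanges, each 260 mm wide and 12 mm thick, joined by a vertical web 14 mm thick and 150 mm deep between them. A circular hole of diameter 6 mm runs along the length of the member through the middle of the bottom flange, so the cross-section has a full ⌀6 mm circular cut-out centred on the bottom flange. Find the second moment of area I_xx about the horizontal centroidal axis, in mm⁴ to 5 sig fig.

Treat the section as a set of non-overlapping primitives; coordinates are from the bounding-box lower-left.
Bottom flange: 260 × 12, A = 3 120 mm², y = 6 mm, Ī = 37 440 mm⁴.
Web: 14 × 150, A = 2 100 mm², y = 87 mm, Ī = 3 937 500 mm⁴.
Top flange: 260 × 12, A = 3 120 mm², y = 168 mm, Ī = 37 440 mm⁴.
Hole (subtracted): ⌀6, A = 28.27433 mm², y = 6 mm, Ī = 63.61725 mm⁴.
Centroid: ȳ = ΣA·y / ΣA = 87.27554 mm.
Transfer each piece to the horizontal centroidal axis using Ī + A·d² with d = y − 87.27554:
  bottom flange: d = -81.27554 mm → contributes +20 647 266 mm⁴
  web: d = -0.275541 mm → contributes +3 937 659 mm⁴
  top flange: d = 80.72446 mm → contributes +20 368 727 mm⁴
  hole: d = -81.27554 mm → contributes −186835.8 mm⁴
Total I = 44 766 817 mm⁴.

I_xx ≈ 4.4767 × 10⁷ mm⁴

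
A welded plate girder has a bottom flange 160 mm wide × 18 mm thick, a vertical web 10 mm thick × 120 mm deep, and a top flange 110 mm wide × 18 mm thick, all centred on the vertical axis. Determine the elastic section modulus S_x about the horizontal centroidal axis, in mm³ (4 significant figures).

Treat the section as a set of non-overlapping primitives; coordinates are from the bounding-box lower-left.
Bottom plate: 160 × 18, A = 2 880 mm², y = 9 mm, Ī = 77 760 mm⁴.
Web plate: 10 × 120, A = 1 200 mm², y = 78 mm, Ī = 1 440 000 mm⁴.
Top plate: 110 × 18, A = 1 980 mm², y = 147 mm, Ī = 53 460 mm⁴.
Centroid: ȳ = ΣA·y / ΣA = 67.7525 mm.
Transfer each piece to the horizontal centroidal axis using Ī + A·d² with d = y − 67.7525:
  bottom plate: d = -58.7525 mm → contributes +10 019 098 mm⁴
  web plate: d = 10.2475 mm → contributes +1 566 014 mm⁴
  top plate: d = 79.2475 mm → contributes +12 488 197 mm⁴
Total I = 24 073 309 mm⁴.
Extreme fibre distance c = 88.2475 mm; S = I/c = 272 793 mm³.

S_x ≈ 2.728 × 10⁵ mm³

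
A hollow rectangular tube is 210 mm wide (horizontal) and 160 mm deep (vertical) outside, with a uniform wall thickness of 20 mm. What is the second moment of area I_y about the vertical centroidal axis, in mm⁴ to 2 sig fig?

I_y ≈ 7.4 × 10⁷ mm⁴

Treat the section as a set of non-overlapping primitives; coordinates are from the bounding-box lower-left.
Outer rectangle: 210 × 160, A = 33 600 mm², x = 105 mm, Ī = 123 480 000 mm⁴.
Inner void (subtracted): 170 × 120, A = 20 400 mm², x = 105 mm, Ī = 49 130 000 mm⁴.
By symmetry the centroid is at mid-width, x̄ = 105 mm.
All pieces are centred on the vertical centroidal axis, so I = ΣĪ (holes subtracted) = 74 350 000 mm⁴.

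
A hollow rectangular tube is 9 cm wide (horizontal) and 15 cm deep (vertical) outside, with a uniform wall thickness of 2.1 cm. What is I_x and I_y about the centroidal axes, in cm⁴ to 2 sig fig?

Treat the section as a set of non-overlapping primitives; coordinates are from the bounding-box lower-left.
Outer rectangle: 9 × 15, A = 135 cm², y = 7.5 cm, Ī = 2 531 cm⁴.
Inner void (subtracted): 4.8 × 10.8, A = 51.84 cm², y = 7.5 cm, Ī = 503.9 cm⁴.
By symmetry the centroid is at mid-height, ȳ = 7.5 cm.
All pieces are centred on the centroidal x-axis, so I = ΣĪ (holes subtracted) = 2 027 cm⁴.
Repeating about the centroidal y-axis gives I_y = 811.7 cm⁴.

I_x ≈ 2000 cm⁴, I_y ≈ 810 cm⁴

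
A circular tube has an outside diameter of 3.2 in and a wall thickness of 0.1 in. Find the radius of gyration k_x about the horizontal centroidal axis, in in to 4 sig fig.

Treat the section as a set of non-overlapping primitives; coordinates are from the bounding-box lower-left.
Outer circle: ⌀3.2, A = 8.04248 in², y = 1.6 in, Ī = 5.14719 in⁴.
Bore (subtracted): ⌀3, A = 7.06858 in², y = 1.6 in, Ī = 3.97608 in⁴.
By symmetry the centroid is at mid-height, ȳ = 1.6 in.
All pieces are centred on the horizontal centroidal axis, so I = ΣĪ (holes subtracted) = 1.17111 in⁴.
Radius of gyration: k = √(I/A) = √(1.17111 / 0.973894) = 1.09659 in.

k_x ≈ 1.097 in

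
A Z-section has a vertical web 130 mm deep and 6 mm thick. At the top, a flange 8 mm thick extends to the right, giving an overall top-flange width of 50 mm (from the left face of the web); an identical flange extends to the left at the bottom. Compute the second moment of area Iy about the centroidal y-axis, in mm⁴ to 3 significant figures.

Break the section into simple shapes (no overlaps), measuring from the bottom-left corner of the bounding box.
Web: 6 × 130, A = 780 mm², x = 47 mm, Ī = 2 340 mm⁴.
Top flange (beyond web): 44 × 8, A = 352 mm², x = 72 mm, Ī = 56 789 mm⁴.
Bottom flange (beyond web): 44 × 8, A = 352 mm², x = 22 mm, Ī = 56 789 mm⁴.
Centroid: x̄ = ΣA·x / ΣA = 47 mm.
Transfer each piece to the centroidal y-axis using Ī + A·d² with d = x − 47:
  web: d = 0 mm → contributes +2 340 mm⁴
  top flange (beyond web): d = 25 mm → contributes +276 789 mm⁴
  bottom flange (beyond web): d = -25 mm → contributes +276 789 mm⁴
Total I = 555 919 mm⁴.

Iy ≈ 5.56 × 10⁵ mm⁴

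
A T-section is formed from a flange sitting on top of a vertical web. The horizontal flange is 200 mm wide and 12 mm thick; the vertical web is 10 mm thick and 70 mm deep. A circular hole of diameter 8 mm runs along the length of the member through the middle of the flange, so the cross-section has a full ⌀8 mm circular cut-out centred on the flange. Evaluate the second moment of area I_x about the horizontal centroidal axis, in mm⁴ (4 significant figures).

Break the section into simple shapes (no overlaps), measuring from the bottom-left corner of the bounding box.
Flange: 200 × 12, A = 2 400 mm², y = 76 mm, Ī = 28 800 mm⁴.
Web: 10 × 70, A = 700 mm², y = 35 mm, Ī = 285 833 mm⁴.
Hole (subtracted): ⌀8, A = 50.2655 mm², y = 76 mm, Ī = 201.062 mm⁴.
Centroid: ȳ = ΣA·y / ΣA = 66.5893 mm.
Transfer each piece to the horizontal centroidal axis using Ī + A·d² with d = y − 66.5893:
  flange: d = 9.41066 mm → contributes +241 345 mm⁴
  web: d = -31.5893 mm → contributes +984 354 mm⁴
  hole: d = 9.41066 mm → contributes −4652.59 mm⁴
Total I = 1 221 046 mm⁴.

I_x ≈ 1.221 × 10⁶ mm⁴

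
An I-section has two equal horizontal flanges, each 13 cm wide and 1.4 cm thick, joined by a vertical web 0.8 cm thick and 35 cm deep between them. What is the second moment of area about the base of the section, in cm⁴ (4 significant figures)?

I_base ≈ 3.793 × 10⁴ cm⁴

Break the section into simple shapes (no overlaps), measuring from the bottom-left corner of the bounding box.
Bottom flange: 13 × 1.4, A = 18.2 cm², y = 0.7 cm, Ī = 2.97267 cm⁴.
Web: 0.8 × 35, A = 28 cm², y = 18.9 cm, Ī = 2858.33 cm⁴.
Top flange: 13 × 1.4, A = 18.2 cm², y = 37.1 cm, Ī = 2.97267 cm⁴.
Transfer each piece to a horizontal axis along the bottom face using Ī + A·d² with d = y − 0:
  bottom flange: d = 0.7 cm → contributes +11.8907 cm⁴
  web: d = 18.9 cm → contributes +12860.2 cm⁴
  top flange: d = 37.1 cm → contributes +25053.6 cm⁴
Total I = 37925.7 cm⁴.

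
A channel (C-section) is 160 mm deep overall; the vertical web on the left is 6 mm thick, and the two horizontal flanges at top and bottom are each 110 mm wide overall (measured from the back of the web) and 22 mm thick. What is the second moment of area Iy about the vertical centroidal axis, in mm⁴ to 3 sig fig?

Iy ≈ 6.53 × 10⁶ mm⁴

Treat the section as a set of non-overlapping primitives; coordinates are from the bounding-box lower-left.
Web: 6 × 160, A = 960 mm², x = 3 mm, Ī = 2 880 mm⁴.
Top flange (beyond web): 104 × 22, A = 2 288 mm², x = 58 mm, Ī = 2 062 251 mm⁴.
Bottom flange (beyond web): 104 × 22, A = 2 288 mm², x = 58 mm, Ī = 2 062 251 mm⁴.
Centroid: x̄ = ΣA·x / ΣA = 48.462 mm.
Transfer each piece to the vertical centroidal axis using Ī + A·d² with d = x − 48.462:
  web: d = -45.462 mm → contributes +1 987 039 mm⁴
  top flange (beyond web): d = 9.5376 mm → contributes +2 270 379 mm⁴
  bottom flange (beyond web): d = 9.5376 mm → contributes +2 270 379 mm⁴
Total I = 6 527 798 mm⁴.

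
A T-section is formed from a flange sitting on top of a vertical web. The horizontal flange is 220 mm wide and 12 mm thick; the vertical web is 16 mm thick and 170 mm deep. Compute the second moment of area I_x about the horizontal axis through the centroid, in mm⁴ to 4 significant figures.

I_x ≈ 1.768 × 10⁷ mm⁴

Break the section into simple shapes (no overlaps), measuring from the bottom-left corner of the bounding box.
Flange: 220 × 12, A = 2 640 mm², y = 176 mm, Ī = 31 680 mm⁴.
Web: 16 × 170, A = 2 720 mm², y = 85 mm, Ī = 6 550 667 mm⁴.
Centroid: ȳ = ΣA·y / ΣA = 129.821 mm.
Transfer each piece to the horizontal axis through the centroid using Ī + A·d² with d = y − 129.821:
  flange: d = 46.1791 mm → contributes +5 661 506 mm⁴
  web: d = -44.8209 mm → contributes +12 014 909 mm⁴
Total I = 17 676 415 mm⁴.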